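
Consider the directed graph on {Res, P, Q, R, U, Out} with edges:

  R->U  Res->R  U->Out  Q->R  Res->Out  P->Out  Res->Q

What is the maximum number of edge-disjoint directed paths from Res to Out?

Assign every edge capacity 1; by Menger, the answer equals the max flow.
Path Res→Out (+1); total 1.
Path Res→R→U→Out (+1); total 2.
No residual Res→Out path; max flow = 2.
Certifying cut of size 2: {R→U, Res→Out}.

2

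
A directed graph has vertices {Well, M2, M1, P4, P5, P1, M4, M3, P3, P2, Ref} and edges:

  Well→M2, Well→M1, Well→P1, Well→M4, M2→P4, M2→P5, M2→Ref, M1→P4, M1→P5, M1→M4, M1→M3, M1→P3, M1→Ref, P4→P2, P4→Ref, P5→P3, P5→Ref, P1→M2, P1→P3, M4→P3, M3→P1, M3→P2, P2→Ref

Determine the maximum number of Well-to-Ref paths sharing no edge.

Assign every edge capacity 1; by Menger, the answer equals the max flow.
Path Well→M2→Ref (+1); total 1.
Path Well→M1→Ref (+1); total 2.
Path Well→P1→M2→P4→Ref (+1); total 3.
No residual Well→Ref path; max flow = 3.
Certifying cut of size 3: {Well→M1, Well→M2, Well→P1}.

3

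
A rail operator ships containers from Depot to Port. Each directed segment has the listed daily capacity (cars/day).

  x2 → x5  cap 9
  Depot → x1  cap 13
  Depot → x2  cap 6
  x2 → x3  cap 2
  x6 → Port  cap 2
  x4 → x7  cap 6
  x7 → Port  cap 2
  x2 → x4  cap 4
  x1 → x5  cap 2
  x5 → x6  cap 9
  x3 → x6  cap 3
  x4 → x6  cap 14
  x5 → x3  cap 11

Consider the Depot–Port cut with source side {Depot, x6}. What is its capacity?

21

Edges leaving {Depot, x6}: Depot→x1 (13), Depot→x2 (6), x6→Port (2).
Cut capacity = 13 + 6 + 2 = 21.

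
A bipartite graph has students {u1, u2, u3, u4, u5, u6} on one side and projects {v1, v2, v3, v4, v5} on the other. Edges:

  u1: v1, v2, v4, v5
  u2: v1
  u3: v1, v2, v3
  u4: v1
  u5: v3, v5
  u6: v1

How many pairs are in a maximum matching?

Unit-capacity flow: source→left, listed edges, right→sink; max matching = max flow.
Augmenting path u1→v1 (+1); matched 1.
Augmenting path u3→v2 (+1); matched 2.
Augmenting path u5→v3 (+1); matched 3.
Augmenting path u2→v1→u1→v4 (+1); matched 4.
No augmenting path remains; maximum matching = 4.
König certificate: {u1, u3, u5, v1} is a vertex cover of size 4 (every listed pair touches it), so no matching can be larger.

4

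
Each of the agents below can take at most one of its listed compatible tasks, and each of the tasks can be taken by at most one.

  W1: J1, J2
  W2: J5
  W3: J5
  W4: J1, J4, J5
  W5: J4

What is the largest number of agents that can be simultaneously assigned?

4

Unit-capacity flow: source→left, listed edges, right→sink; max matching = max flow.
Augmenting path W1→J1 (+1); matched 1.
Augmenting path W2→J5 (+1); matched 2.
Augmenting path W4→J4 (+1); matched 3.
Augmenting path W5→J4→W4→J1→W1→J2 (+1); matched 4.
No augmenting path remains; maximum matching = 4.
König certificate: {W1, W4, W5, J5} is a vertex cover of size 4 (every listed pair touches it), so no matching can be larger.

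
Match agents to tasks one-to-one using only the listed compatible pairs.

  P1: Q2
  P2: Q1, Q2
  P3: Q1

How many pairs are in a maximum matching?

2

Unit-capacity flow: source→left, listed edges, right→sink; max matching = max flow.
Augmenting path P1→Q2 (+1); matched 1.
Augmenting path P2→Q1 (+1); matched 2.
No augmenting path remains; maximum matching = 2.
König certificate: {Q1, Q2} is a vertex cover of size 2 (every listed pair touches it), so no matching can be larger.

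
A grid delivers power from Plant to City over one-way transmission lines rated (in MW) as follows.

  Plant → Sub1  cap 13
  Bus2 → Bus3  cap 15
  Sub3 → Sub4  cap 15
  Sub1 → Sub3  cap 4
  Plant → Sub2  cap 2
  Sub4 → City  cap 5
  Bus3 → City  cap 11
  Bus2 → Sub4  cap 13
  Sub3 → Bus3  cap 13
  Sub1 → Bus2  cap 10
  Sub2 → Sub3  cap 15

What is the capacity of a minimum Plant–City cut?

15

Augment Plant→Sub1→Bus2→Bus3→City: bottleneck 10, flow now 10.
Augment Plant→Sub1→Sub3→Bus3→City: bottleneck 1, flow now 11.
Augment Plant→Sub1→Sub3→Sub4→City: bottleneck 2, flow now 13.
Augment Plant→Sub2→Sub3→Sub4→City: bottleneck 2, flow now 15.
No augmenting path remains; maximum flow = 15.
By max-flow min-cut, the minimum cut capacity equals the max flow.
In the residual graph, reachable from Plant: {Plant}.
Min-cut edges: Plant→Sub1 (13), Plant→Sub2 (2); capacity 13 + 2 = 15.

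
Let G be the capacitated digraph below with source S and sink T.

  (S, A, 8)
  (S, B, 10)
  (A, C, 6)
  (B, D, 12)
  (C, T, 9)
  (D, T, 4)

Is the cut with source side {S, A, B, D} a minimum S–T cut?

Yes — it is a minimum cut (capacity 10).

Given cut capacity: 6 + 4 = 10.
Augment S→A→C→T: bottleneck 6, flow now 6.
Augment S→B→D→T: bottleneck 4, flow now 10.
No augmenting path remains; maximum flow = 10.
Cut capacity 10 equals the max flow, so it is a minimum cut.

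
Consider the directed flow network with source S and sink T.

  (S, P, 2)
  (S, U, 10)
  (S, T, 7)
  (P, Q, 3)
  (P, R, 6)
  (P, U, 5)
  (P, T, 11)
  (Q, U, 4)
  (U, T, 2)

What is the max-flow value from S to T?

11

Augment S→T: bottleneck 7, flow now 7.
Augment S→P→T: bottleneck 2, flow now 9.
Augment S→U→T: bottleneck 2, flow now 11.
No augmenting path remains; maximum flow = 11.
In the residual graph, reachable from S: {S, U}.
Min-cut edges: S→P (2), S→T (7), U→T (2); capacity 2 + 7 + 2 = 11.
This cut is saturated, so no flow can exceed 11.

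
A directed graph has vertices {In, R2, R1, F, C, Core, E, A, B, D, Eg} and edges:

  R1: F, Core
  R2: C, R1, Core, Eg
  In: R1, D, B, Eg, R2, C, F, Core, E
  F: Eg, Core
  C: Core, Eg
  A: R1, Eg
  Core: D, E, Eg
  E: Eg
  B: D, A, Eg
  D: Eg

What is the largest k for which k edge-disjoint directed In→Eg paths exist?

Assign every edge capacity 1; by Menger, the answer equals the max flow.
Path In→Eg (+1); total 1.
Path In→R2→Eg (+1); total 2.
Path In→F→Eg (+1); total 3.
Path In→C→Eg (+1); total 4.
Path In→Core→Eg (+1); total 5.
Path In→E→Eg (+1); total 6.
Path In→B→Eg (+1); total 7.
Path In→D→Eg (+1); total 8.
No residual In→Eg path; max flow = 8.
Certifying cut of size 8: {Core→Eg, D→Eg, E→Eg, F→Eg, In→B, In→C, In→Eg, In→R2}.

8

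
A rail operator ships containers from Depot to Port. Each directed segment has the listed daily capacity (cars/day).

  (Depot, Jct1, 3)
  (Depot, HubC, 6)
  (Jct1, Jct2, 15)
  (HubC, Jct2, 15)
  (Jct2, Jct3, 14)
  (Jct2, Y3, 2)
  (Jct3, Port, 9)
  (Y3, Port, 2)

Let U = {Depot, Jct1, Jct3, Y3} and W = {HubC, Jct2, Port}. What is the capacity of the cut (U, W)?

Edges leaving {Depot, Jct1, Jct3, Y3}: Depot→HubC (6), Jct1→Jct2 (15), Jct3→Port (9), Y3→Port (2).
Cut capacity = 6 + 15 + 9 + 2 = 32.

32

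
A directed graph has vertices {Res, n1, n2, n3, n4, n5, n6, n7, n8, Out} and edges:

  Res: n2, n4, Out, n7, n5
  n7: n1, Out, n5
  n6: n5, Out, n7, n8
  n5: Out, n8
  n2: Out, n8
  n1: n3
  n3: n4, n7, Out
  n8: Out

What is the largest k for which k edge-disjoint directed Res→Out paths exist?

Assign every edge capacity 1; by Menger, the answer equals the max flow.
Path Res→Out (+1); total 1.
Path Res→n2→Out (+1); total 2.
Path Res→n5→Out (+1); total 3.
Path Res→n7→Out (+1); total 4.
No residual Res→Out path; max flow = 4.
Certifying cut of size 4: {Res→Out, Res→n2, Res→n5, Res→n7}.

4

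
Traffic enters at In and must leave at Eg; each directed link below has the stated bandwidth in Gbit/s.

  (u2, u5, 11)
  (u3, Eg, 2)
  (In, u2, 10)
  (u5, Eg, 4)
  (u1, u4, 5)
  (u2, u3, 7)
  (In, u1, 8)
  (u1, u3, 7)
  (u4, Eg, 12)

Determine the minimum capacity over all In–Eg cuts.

11

Augment In→u1→u3→Eg: bottleneck 2, flow now 2.
Augment In→u1→u4→Eg: bottleneck 5, flow now 7.
Augment In→u2→u5→Eg: bottleneck 4, flow now 11.
No augmenting path remains; maximum flow = 11.
By max-flow min-cut, the minimum cut capacity equals the max flow.
In the residual graph, reachable from In: {In, u1, u2, u3, u5}.
Min-cut edges: u1→u4 (5), u3→Eg (2), u5→Eg (4); capacity 5 + 2 + 4 = 11.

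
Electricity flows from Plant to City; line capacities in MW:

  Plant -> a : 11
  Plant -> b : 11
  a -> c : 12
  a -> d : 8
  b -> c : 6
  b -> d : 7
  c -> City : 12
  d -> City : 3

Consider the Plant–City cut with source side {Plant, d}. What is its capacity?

Edges leaving {Plant, d}: Plant→a (11), Plant→b (11), d→City (3).
Cut capacity = 11 + 11 + 3 = 25.

25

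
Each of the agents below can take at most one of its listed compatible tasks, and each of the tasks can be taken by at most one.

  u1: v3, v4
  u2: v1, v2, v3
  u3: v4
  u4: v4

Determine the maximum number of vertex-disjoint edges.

Unit-capacity flow: source→left, listed edges, right→sink; max matching = max flow.
Augmenting path u1→v3 (+1); matched 1.
Augmenting path u2→v1 (+1); matched 2.
Augmenting path u3→v4 (+1); matched 3.
No augmenting path remains; maximum matching = 3.
König certificate: {u1, u2, v4} is a vertex cover of size 3 (every listed pair touches it), so no matching can be larger.

3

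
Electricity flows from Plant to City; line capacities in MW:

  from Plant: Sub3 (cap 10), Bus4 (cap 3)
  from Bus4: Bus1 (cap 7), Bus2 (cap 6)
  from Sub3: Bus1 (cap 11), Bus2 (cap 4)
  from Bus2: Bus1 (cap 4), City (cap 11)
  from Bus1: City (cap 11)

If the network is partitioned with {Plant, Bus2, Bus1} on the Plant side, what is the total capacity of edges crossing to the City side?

Edges leaving {Plant, Bus2, Bus1}: Plant→Bus4 (3), Plant→Sub3 (10), Bus2→City (11), Bus1→City (11).
Cut capacity = 3 + 10 + 11 + 11 = 35.

35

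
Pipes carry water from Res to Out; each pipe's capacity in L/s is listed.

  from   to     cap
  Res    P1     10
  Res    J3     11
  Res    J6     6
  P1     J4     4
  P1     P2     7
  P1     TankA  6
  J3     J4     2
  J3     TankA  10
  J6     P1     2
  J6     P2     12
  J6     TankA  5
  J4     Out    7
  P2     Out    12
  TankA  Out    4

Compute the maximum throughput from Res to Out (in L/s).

Augment Res→P1→J4→Out: bottleneck 4, flow now 4.
Augment Res→P1→P2→Out: bottleneck 6, flow now 10.
Augment Res→J3→J4→Out: bottleneck 2, flow now 12.
Augment Res→J3→TankA→Out: bottleneck 4, flow now 16.
Augment Res→J6→P2→Out: bottleneck 6, flow now 22.
No augmenting path remains; maximum flow = 22.
In the residual graph, reachable from Res: {Res, J3, TankA}.
Min-cut edges: Res→P1 (10), Res→J6 (6), J3→J4 (2), TankA→Out (4); capacity 10 + 6 + 2 + 4 = 22.
This cut is saturated, so no flow can exceed 22.

22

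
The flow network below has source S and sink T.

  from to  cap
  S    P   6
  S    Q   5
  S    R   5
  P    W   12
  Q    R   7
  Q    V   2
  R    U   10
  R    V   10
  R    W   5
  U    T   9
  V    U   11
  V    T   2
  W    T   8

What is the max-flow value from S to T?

Augment S→P→W→T: bottleneck 6, flow now 6.
Augment S→Q→V→T: bottleneck 2, flow now 8.
Augment S→R→U→T: bottleneck 5, flow now 13.
Augment S→Q→R→U→T: bottleneck 3, flow now 16.
No augmenting path remains; maximum flow = 16.
In the residual graph, reachable from S: {S}.
Min-cut edges: S→P (6), S→Q (5), S→R (5); capacity 6 + 5 + 5 = 16.
This cut is saturated, so no flow can exceed 16.

16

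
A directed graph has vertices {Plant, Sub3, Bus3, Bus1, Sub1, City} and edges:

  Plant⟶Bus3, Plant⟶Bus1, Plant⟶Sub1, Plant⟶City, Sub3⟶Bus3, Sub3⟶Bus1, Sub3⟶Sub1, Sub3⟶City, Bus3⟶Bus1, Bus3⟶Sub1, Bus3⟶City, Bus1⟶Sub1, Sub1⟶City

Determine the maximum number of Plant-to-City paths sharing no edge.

3

Assign every edge capacity 1; by Menger, the answer equals the max flow.
Path Plant→City (+1); total 1.
Path Plant→Bus3→City (+1); total 2.
Path Plant→Sub1→City (+1); total 3.
No residual Plant→City path; max flow = 3.
Certifying cut of size 3: {Plant→Bus3, Plant→City, Sub1→City}.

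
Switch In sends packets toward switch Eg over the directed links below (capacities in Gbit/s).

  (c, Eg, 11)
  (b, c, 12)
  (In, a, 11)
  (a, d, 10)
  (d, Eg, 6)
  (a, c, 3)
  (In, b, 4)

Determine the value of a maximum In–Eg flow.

13

Augment In→a→c→Eg: bottleneck 3, flow now 3.
Augment In→a→d→Eg: bottleneck 6, flow now 9.
Augment In→b→c→Eg: bottleneck 4, flow now 13.
No augmenting path remains; maximum flow = 13.
In the residual graph, reachable from In: {In, a, d}.
Min-cut edges: In→b (4), a→c (3), d→Eg (6); capacity 4 + 3 + 6 = 13.
This cut is saturated, so no flow can exceed 13.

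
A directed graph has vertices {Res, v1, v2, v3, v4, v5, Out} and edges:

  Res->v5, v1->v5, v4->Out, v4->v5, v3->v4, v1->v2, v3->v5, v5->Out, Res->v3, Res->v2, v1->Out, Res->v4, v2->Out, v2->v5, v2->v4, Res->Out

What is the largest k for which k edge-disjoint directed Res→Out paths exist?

4

Assign every edge capacity 1; by Menger, the answer equals the max flow.
Path Res→Out (+1); total 1.
Path Res→v2→Out (+1); total 2.
Path Res→v4→Out (+1); total 3.
Path Res→v5→Out (+1); total 4.
No residual Res→Out path; max flow = 4.
Certifying cut of size 4: {Res→Out, Res→v2, v4→Out, v5→Out}.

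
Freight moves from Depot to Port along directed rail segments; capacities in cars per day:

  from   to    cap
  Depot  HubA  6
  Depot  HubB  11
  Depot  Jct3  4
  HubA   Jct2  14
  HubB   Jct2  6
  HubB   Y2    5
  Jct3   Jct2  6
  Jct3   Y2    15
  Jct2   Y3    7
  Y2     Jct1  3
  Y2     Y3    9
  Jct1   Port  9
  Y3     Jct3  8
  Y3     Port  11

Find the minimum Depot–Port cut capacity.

Augment Depot→HubA→Jct2→Y3→Port: bottleneck 6, flow now 6.
Augment Depot→HubB→Jct2→Y3→Port: bottleneck 1, flow now 7.
Augment Depot→HubB→Y2→Jct1→Port: bottleneck 3, flow now 10.
Augment Depot→HubB→Y2→Y3→Port: bottleneck 2, flow now 12.
Augment Depot→Jct3→Y2→Y3→Port: bottleneck 2, flow now 14.
No augmenting path remains; maximum flow = 14.
By max-flow min-cut, the minimum cut capacity equals the max flow.
In the residual graph, reachable from Depot: {Depot, HubA, HubB, Jct3, Jct2, Y2, Y3}.
Min-cut edges: Y2→Jct1 (3), Y3→Port (11); capacity 3 + 11 = 14.

14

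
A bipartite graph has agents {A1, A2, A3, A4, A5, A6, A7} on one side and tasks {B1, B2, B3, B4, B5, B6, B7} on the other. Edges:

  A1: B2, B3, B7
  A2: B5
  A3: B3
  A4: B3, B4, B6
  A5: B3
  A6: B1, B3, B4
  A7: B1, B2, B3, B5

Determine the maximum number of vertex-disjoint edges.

6

Unit-capacity flow: source→left, listed edges, right→sink; max matching = max flow.
Augmenting path A1→B2 (+1); matched 1.
Augmenting path A2→B5 (+1); matched 2.
Augmenting path A3→B3 (+1); matched 3.
Augmenting path A4→B4 (+1); matched 4.
Augmenting path A6→B1 (+1); matched 5.
Augmenting path A7→B2→A1→B7 (+1); matched 6.
No augmenting path remains; maximum matching = 6.
König certificate: {A1, A2, A4, A6, A7, B3} is a vertex cover of size 6 (every listed pair touches it), so no matching can be larger.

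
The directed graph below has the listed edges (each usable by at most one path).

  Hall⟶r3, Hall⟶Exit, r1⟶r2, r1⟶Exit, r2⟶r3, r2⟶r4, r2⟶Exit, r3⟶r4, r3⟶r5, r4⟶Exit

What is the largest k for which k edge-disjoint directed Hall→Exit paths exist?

2

Assign every edge capacity 1; by Menger, the answer equals the max flow.
Path Hall→Exit (+1); total 1.
Path Hall→r3→r4→Exit (+1); total 2.
No residual Hall→Exit path; max flow = 2.
Certifying cut of size 2: {Hall→Exit, Hall→r3}.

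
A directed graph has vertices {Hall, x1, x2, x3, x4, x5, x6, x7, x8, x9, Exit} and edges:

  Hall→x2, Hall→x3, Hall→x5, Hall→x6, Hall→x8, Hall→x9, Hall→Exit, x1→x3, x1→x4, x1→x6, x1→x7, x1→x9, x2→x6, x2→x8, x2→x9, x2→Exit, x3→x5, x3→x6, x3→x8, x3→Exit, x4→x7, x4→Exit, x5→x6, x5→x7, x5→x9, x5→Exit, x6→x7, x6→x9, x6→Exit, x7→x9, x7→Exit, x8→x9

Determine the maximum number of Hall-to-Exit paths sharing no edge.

Assign every edge capacity 1; by Menger, the answer equals the max flow.
Path Hall→Exit (+1); total 1.
Path Hall→x2→Exit (+1); total 2.
Path Hall→x3→Exit (+1); total 3.
Path Hall→x5→Exit (+1); total 4.
Path Hall→x6→Exit (+1); total 5.
No residual Hall→Exit path; max flow = 5.
Certifying cut of size 5: {Hall→Exit, Hall→x2, Hall→x3, Hall→x5, Hall→x6}.

5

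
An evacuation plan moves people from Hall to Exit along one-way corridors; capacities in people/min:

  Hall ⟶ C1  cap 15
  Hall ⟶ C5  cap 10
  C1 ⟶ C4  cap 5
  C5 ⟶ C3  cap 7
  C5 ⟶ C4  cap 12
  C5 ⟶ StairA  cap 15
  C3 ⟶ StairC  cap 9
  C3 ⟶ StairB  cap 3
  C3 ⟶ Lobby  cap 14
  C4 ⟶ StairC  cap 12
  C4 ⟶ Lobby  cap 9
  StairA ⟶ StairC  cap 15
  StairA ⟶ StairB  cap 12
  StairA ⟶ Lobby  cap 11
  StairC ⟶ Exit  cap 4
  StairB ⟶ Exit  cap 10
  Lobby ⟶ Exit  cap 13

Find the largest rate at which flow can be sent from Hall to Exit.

15

Augment Hall→C1→C4→StairC→Exit: bottleneck 4, flow now 4.
Augment Hall→C1→C4→Lobby→Exit: bottleneck 1, flow now 5.
Augment Hall→C5→C3→StairB→Exit: bottleneck 3, flow now 8.
Augment Hall→C5→C3→Lobby→Exit: bottleneck 4, flow now 12.
Augment Hall→C5→C4→Lobby→Exit: bottleneck 3, flow now 15.
No augmenting path remains; maximum flow = 15.
In the residual graph, reachable from Hall: {Hall, C1}.
Min-cut edges: Hall→C5 (10), C1→C4 (5); capacity 10 + 5 = 15.
This cut is saturated, so no flow can exceed 15.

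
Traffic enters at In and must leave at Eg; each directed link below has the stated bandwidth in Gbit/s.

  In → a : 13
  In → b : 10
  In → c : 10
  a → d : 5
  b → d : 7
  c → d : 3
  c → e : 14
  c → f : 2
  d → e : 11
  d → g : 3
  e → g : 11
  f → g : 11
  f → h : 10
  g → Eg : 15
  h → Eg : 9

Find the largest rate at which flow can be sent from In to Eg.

Augment In→a→d→g→Eg: bottleneck 3, flow now 3.
Augment In→c→e→g→Eg: bottleneck 10, flow now 13.
Augment In→a→d→e→g→Eg: bottleneck 1, flow now 14.
Augment In→a→d→e→c→f→g→Eg: bottleneck 1, flow now 15. (uses reverse residual edge)
Augment In→b→d→e→c→f→h→Eg: bottleneck 1, flow now 16. (uses reverse residual edge)
No augmenting path remains; maximum flow = 16.
In the residual graph, reachable from In: {In, a, b, c, d, e}.
Min-cut edges: c→f (2), d→g (3), e→g (11); capacity 2 + 3 + 11 = 16.
This cut is saturated, so no flow can exceed 16.

16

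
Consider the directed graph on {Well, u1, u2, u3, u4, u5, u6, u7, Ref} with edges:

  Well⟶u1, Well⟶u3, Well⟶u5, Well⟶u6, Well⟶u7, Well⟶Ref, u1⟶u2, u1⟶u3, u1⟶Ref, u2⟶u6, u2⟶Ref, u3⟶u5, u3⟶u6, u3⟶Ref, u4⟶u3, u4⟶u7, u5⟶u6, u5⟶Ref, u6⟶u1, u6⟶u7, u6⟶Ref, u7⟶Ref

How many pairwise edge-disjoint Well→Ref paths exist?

Assign every edge capacity 1; by Menger, the answer equals the max flow.
Path Well→Ref (+1); total 1.
Path Well→u1→Ref (+1); total 2.
Path Well→u3→Ref (+1); total 3.
Path Well→u5→Ref (+1); total 4.
Path Well→u6→Ref (+1); total 5.
Path Well→u7→Ref (+1); total 6.
No residual Well→Ref path; max flow = 6.
Certifying cut of size 6: {Well→Ref, Well→u1, Well→u3, Well→u5, Well→u6, Well→u7}.

6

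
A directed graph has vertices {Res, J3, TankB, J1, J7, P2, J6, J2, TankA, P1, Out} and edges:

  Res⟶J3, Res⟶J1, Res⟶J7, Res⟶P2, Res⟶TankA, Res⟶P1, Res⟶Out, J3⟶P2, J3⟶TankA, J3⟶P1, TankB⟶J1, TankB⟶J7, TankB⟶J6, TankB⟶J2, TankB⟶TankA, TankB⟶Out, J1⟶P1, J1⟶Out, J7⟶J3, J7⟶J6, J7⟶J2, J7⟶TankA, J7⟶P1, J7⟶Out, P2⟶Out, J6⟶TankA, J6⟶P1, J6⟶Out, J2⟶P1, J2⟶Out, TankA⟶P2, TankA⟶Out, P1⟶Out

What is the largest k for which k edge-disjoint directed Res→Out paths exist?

6

Assign every edge capacity 1; by Menger, the answer equals the max flow.
Path Res→Out (+1); total 1.
Path Res→J1→Out (+1); total 2.
Path Res→J7→Out (+1); total 3.
Path Res→P2→Out (+1); total 4.
Path Res→TankA→Out (+1); total 5.
Path Res→P1→Out (+1); total 6.
No residual Res→Out path; max flow = 6.
Certifying cut of size 6: {P1→Out, P2→Out, Res→J1, Res→J7, Res→Out, TankA→Out}.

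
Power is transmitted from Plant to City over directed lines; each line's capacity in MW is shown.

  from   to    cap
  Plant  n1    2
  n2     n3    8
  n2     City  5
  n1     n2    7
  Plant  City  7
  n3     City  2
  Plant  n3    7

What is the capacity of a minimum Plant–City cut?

Augment Plant→City: bottleneck 7, flow now 7.
Augment Plant→n3→City: bottleneck 2, flow now 9.
Augment Plant→n1→n2→City: bottleneck 2, flow now 11.
No augmenting path remains; maximum flow = 11.
By max-flow min-cut, the minimum cut capacity equals the max flow.
In the residual graph, reachable from Plant: {Plant, n3}.
Min-cut edges: Plant→n1 (2), Plant→City (7), n3→City (2); capacity 2 + 7 + 2 = 11.

11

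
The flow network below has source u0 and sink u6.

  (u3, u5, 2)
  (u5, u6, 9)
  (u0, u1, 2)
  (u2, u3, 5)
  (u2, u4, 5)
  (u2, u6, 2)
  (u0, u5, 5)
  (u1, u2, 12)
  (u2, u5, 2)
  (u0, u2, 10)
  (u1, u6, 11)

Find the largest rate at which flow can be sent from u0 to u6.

13

Augment u0→u1→u6: bottleneck 2, flow now 2.
Augment u0→u2→u6: bottleneck 2, flow now 4.
Augment u0→u5→u6: bottleneck 5, flow now 9.
Augment u0→u2→u5→u6: bottleneck 2, flow now 11.
Augment u0→u2→u3→u5→u6: bottleneck 2, flow now 13.
No augmenting path remains; maximum flow = 13.
In the residual graph, reachable from u0: {u0, u2, u3, u4}.
Min-cut edges: u0→u1 (2), u0→u5 (5), u2→u5 (2), u2→u6 (2), u3→u5 (2); capacity 2 + 5 + 2 + 2 + 2 = 13.
This cut is saturated, so no flow can exceed 13.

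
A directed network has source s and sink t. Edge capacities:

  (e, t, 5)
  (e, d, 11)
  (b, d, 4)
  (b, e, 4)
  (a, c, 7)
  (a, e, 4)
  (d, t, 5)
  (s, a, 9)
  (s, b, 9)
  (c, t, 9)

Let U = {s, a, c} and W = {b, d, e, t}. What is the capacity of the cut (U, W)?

22

Edges leaving {s, a, c}: s→b (9), a→e (4), c→t (9).
Cut capacity = 9 + 4 + 9 = 22.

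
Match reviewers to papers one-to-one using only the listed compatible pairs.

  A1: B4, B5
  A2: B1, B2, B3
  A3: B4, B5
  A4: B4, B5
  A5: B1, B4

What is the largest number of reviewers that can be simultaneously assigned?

4

Unit-capacity flow: source→left, listed edges, right→sink; max matching = max flow.
Augmenting path A1→B4 (+1); matched 1.
Augmenting path A2→B1 (+1); matched 2.
Augmenting path A3→B5 (+1); matched 3.
Augmenting path A5→B1→A2→B2 (+1); matched 4.
No augmenting path remains; maximum matching = 4.
König certificate: {A2, A5, B4, B5} is a vertex cover of size 4 (every listed pair touches it), so no matching can be larger.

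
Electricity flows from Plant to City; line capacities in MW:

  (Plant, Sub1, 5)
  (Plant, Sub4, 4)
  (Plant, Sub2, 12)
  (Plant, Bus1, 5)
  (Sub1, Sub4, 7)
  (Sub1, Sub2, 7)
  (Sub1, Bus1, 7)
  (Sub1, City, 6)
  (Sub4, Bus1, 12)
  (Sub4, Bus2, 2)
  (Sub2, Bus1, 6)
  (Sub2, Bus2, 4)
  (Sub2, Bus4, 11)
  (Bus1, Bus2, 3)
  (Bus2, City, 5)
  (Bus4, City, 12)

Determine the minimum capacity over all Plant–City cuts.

Augment Plant→Sub1→City: bottleneck 5, flow now 5.
Augment Plant→Sub4→Bus2→City: bottleneck 2, flow now 7.
Augment Plant→Sub2→Bus2→City: bottleneck 3, flow now 10.
Augment Plant→Sub2→Bus4→City: bottleneck 9, flow now 19.
Augment Plant→Bus1→Bus2→Sub2→Bus4→City: bottleneck 2, flow now 21. (uses reverse residual edge)
No augmenting path remains; maximum flow = 21.
By max-flow min-cut, the minimum cut capacity equals the max flow.
In the residual graph, reachable from Plant: {Plant, Sub4, Sub2, Bus1, Bus2}.
Min-cut edges: Plant→Sub1 (5), Sub2→Bus4 (11), Bus2→City (5); capacity 5 + 11 + 5 = 21.

21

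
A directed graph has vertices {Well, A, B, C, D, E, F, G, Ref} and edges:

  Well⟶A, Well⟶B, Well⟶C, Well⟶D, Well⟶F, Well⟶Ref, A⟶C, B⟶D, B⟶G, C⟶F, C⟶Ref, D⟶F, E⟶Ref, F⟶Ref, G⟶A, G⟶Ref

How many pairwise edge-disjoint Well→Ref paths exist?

4

Assign every edge capacity 1; by Menger, the answer equals the max flow.
Path Well→Ref (+1); total 1.
Path Well→C→Ref (+1); total 2.
Path Well→F→Ref (+1); total 3.
Path Well→B→G→Ref (+1); total 4.
No residual Well→Ref path; max flow = 4.
Certifying cut of size 4: {C→Ref, F→Ref, Well→B, Well→Ref}.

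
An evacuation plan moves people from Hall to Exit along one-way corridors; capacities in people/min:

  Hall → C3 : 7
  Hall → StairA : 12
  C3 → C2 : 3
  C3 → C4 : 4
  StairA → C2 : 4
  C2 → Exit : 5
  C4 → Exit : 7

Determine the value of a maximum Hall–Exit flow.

9

Augment Hall→C3→C2→Exit: bottleneck 3, flow now 3.
Augment Hall→C3→C4→Exit: bottleneck 4, flow now 7.
Augment Hall→StairA→C2→Exit: bottleneck 2, flow now 9.
No augmenting path remains; maximum flow = 9.
In the residual graph, reachable from Hall: {Hall, C3, StairA, C2}.
Min-cut edges: C3→C4 (4), C2→Exit (5); capacity 4 + 5 = 9.
This cut is saturated, so no flow can exceed 9.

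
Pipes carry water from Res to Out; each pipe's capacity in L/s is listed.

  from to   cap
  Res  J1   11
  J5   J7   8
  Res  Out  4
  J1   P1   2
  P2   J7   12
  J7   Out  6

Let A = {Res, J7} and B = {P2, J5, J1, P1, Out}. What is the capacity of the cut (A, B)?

Edges leaving {Res, J7}: Res→J1 (11), Res→Out (4), J7→Out (6).
Cut capacity = 11 + 4 + 6 = 21.

21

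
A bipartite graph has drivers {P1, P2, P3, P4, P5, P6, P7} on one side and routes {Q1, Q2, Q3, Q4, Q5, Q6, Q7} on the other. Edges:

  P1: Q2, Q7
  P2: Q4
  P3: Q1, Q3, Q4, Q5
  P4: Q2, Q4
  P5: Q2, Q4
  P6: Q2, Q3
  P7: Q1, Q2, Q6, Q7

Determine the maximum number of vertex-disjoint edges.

Unit-capacity flow: source→left, listed edges, right→sink; max matching = max flow.
Augmenting path P1→Q2 (+1); matched 1.
Augmenting path P2→Q4 (+1); matched 2.
Augmenting path P3→Q1 (+1); matched 3.
Augmenting path P6→Q3 (+1); matched 4.
Augmenting path P7→Q6 (+1); matched 5.
Augmenting path P4→Q2→P1→Q7 (+1); matched 6.
No augmenting path remains; maximum matching = 6.
König certificate: {P1, P3, P6, P7, Q2, Q4} is a vertex cover of size 6 (every listed pair touches it), so no matching can be larger.

6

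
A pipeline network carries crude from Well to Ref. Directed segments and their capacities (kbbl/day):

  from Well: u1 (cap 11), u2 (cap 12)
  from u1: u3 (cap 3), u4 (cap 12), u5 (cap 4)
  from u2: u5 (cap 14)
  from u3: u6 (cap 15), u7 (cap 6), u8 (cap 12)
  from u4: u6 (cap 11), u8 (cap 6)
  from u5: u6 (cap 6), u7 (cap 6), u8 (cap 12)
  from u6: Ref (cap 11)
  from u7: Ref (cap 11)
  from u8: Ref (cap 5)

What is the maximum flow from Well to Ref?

Augment Well→u1→u3→u6→Ref: bottleneck 3, flow now 3.
Augment Well→u1→u4→u6→Ref: bottleneck 8, flow now 11.
Augment Well→u2→u5→u7→Ref: bottleneck 6, flow now 17.
Augment Well→u2→u5→u8→Ref: bottleneck 5, flow now 22.
Augment Well→u2→u5→u6→u3→u7→Ref: bottleneck 1, flow now 23. (uses reverse residual edge)
No augmenting path remains; maximum flow = 23.
In the residual graph, reachable from Well: {Well}.
Min-cut edges: Well→u1 (11), Well→u2 (12); capacity 11 + 12 = 23.
This cut is saturated, so no flow can exceed 23.

23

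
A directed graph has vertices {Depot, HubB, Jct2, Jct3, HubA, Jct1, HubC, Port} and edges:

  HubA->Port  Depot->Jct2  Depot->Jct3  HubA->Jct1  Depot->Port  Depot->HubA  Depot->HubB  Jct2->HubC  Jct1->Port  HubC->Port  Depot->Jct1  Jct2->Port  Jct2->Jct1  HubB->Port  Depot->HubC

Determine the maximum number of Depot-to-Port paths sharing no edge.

6

Assign every edge capacity 1; by Menger, the answer equals the max flow.
Path Depot→Port (+1); total 1.
Path Depot→HubB→Port (+1); total 2.
Path Depot→Jct2→Port (+1); total 3.
Path Depot→HubA→Port (+1); total 4.
Path Depot→Jct1→Port (+1); total 5.
Path Depot→HubC→Port (+1); total 6.
No residual Depot→Port path; max flow = 6.
Certifying cut of size 6: {Depot→HubA, Depot→HubB, Depot→HubC, Depot→Jct1, Depot→Jct2, Depot→Port}.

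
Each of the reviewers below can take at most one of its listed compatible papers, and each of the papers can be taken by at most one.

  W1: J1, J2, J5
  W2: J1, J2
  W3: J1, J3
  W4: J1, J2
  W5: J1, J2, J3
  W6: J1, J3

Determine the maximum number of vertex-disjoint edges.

Unit-capacity flow: source→left, listed edges, right→sink; max matching = max flow.
Augmenting path W1→J1 (+1); matched 1.
Augmenting path W2→J2 (+1); matched 2.
Augmenting path W3→J3 (+1); matched 3.
Augmenting path W4→J1→W1→J5 (+1); matched 4.
No augmenting path remains; maximum matching = 4.
König certificate: {W1, J1, J2, J3} is a vertex cover of size 4 (every listed pair touches it), so no matching can be larger.

4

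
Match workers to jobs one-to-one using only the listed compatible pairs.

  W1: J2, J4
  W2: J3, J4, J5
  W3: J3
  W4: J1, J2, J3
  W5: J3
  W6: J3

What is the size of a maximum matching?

Unit-capacity flow: source→left, listed edges, right→sink; max matching = max flow.
Augmenting path W1→J2 (+1); matched 1.
Augmenting path W2→J3 (+1); matched 2.
Augmenting path W4→J1 (+1); matched 3.
Augmenting path W3→J3→W2→J4 (+1); matched 4.
No augmenting path remains; maximum matching = 4.
König certificate: {W1, W2, W4, J3} is a vertex cover of size 4 (every listed pair touches it), so no matching can be larger.

4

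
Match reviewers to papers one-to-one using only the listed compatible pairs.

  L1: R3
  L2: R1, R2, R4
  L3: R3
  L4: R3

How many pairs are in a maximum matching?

2

Unit-capacity flow: source→left, listed edges, right→sink; max matching = max flow.
Augmenting path L1→R3 (+1); matched 1.
Augmenting path L2→R1 (+1); matched 2.
No augmenting path remains; maximum matching = 2.
König certificate: {L2, R3} is a vertex cover of size 2 (every listed pair touches it), so no matching can be larger.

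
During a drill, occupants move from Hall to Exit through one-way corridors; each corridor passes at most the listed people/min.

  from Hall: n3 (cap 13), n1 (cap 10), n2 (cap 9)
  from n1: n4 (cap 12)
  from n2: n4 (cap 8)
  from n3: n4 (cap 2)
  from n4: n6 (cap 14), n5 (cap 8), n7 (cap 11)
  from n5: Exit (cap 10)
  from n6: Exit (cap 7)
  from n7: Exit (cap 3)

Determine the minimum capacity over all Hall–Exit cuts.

Augment Hall→n1→n4→n5→Exit: bottleneck 8, flow now 8.
Augment Hall→n1→n4→n6→Exit: bottleneck 2, flow now 10.
Augment Hall→n2→n4→n6→Exit: bottleneck 5, flow now 15.
Augment Hall→n2→n4→n7→Exit: bottleneck 3, flow now 18.
No augmenting path remains; maximum flow = 18.
By max-flow min-cut, the minimum cut capacity equals the max flow.
In the residual graph, reachable from Hall: {Hall, n1, n2, n3, n4, n6, n7}.
Min-cut edges: n4→n5 (8), n6→Exit (7), n7→Exit (3); capacity 8 + 7 + 3 = 18.

18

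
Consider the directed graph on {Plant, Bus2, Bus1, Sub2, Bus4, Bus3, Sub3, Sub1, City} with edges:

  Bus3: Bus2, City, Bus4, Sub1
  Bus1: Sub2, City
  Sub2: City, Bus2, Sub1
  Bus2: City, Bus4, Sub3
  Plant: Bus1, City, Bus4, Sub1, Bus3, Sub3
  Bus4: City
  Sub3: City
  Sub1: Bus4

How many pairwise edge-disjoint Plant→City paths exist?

5

Assign every edge capacity 1; by Menger, the answer equals the max flow.
Path Plant→City (+1); total 1.
Path Plant→Bus1→City (+1); total 2.
Path Plant→Bus4→City (+1); total 3.
Path Plant→Bus3→City (+1); total 4.
Path Plant→Sub3→City (+1); total 5.
No residual Plant→City path; max flow = 5.
Certifying cut of size 5: {Bus4→City, Plant→Bus1, Plant→Bus3, Plant→City, Plant→Sub3}.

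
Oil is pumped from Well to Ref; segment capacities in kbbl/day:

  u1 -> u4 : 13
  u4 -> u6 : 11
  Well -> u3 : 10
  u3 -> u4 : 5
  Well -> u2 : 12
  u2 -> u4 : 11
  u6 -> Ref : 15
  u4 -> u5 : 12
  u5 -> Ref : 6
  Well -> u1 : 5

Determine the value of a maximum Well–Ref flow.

Augment Well→u1→u4→u5→Ref: bottleneck 5, flow now 5.
Augment Well→u2→u4→u5→Ref: bottleneck 1, flow now 6.
Augment Well→u2→u4→u6→Ref: bottleneck 10, flow now 16.
Augment Well→u3→u4→u6→Ref: bottleneck 1, flow now 17.
No augmenting path remains; maximum flow = 17.
In the residual graph, reachable from Well: {Well, u1, u2, u3, u4, u5}.
Min-cut edges: u4→u6 (11), u5→Ref (6); capacity 11 + 6 = 17.
This cut is saturated, so no flow can exceed 17.

17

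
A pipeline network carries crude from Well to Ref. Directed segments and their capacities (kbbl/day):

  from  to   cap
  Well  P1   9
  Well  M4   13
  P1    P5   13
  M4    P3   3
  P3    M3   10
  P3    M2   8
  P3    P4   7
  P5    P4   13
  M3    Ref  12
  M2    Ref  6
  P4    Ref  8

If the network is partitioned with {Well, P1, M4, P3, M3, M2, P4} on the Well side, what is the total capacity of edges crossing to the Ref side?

39

Edges leaving {Well, P1, M4, P3, M3, M2, P4}: P1→P5 (13), M3→Ref (12), M2→Ref (6), P4→Ref (8).
Cut capacity = 13 + 12 + 6 + 8 = 39.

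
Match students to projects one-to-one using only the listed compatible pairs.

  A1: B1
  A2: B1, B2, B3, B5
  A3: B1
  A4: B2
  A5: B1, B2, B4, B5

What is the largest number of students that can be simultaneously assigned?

4

Unit-capacity flow: source→left, listed edges, right→sink; max matching = max flow.
Augmenting path A1→B1 (+1); matched 1.
Augmenting path A2→B2 (+1); matched 2.
Augmenting path A5→B4 (+1); matched 3.
Augmenting path A4→B2→A2→B3 (+1); matched 4.
No augmenting path remains; maximum matching = 4.
König certificate: {A2, A4, A5, B1} is a vertex cover of size 4 (every listed pair touches it), so no matching can be larger.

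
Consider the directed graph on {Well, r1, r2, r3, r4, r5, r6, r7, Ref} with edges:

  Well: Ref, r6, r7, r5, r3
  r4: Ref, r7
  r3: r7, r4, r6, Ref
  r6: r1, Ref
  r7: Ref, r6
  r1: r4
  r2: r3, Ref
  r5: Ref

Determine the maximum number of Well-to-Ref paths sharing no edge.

Assign every edge capacity 1; by Menger, the answer equals the max flow.
Path Well→Ref (+1); total 1.
Path Well→r3→Ref (+1); total 2.
Path Well→r5→Ref (+1); total 3.
Path Well→r6→Ref (+1); total 4.
Path Well→r7→Ref (+1); total 5.
No residual Well→Ref path; max flow = 5.
Certifying cut of size 5: {Well→Ref, Well→r3, Well→r5, Well→r6, Well→r7}.

5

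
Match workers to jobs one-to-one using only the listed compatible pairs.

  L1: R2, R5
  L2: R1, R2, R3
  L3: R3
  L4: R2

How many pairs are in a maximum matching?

4

Unit-capacity flow: source→left, listed edges, right→sink; max matching = max flow.
Augmenting path L1→R2 (+1); matched 1.
Augmenting path L2→R1 (+1); matched 2.
Augmenting path L3→R3 (+1); matched 3.
Augmenting path L4→R2→L1→R5 (+1); matched 4.
No augmenting path remains; maximum matching = 4.
König certificate: {L1, L2, L3, L4} is a vertex cover of size 4 (every listed pair touches it), so no matching can be larger.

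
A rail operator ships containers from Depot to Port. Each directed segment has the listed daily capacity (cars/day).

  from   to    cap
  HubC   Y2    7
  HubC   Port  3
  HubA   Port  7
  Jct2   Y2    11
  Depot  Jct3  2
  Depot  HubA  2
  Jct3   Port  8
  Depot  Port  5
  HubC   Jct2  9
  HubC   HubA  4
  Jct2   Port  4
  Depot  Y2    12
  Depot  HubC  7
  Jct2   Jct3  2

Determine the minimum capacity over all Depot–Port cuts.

16

Augment Depot→Port: bottleneck 5, flow now 5.
Augment Depot→HubC→Port: bottleneck 3, flow now 8.
Augment Depot→HubA→Port: bottleneck 2, flow now 10.
Augment Depot→Jct3→Port: bottleneck 2, flow now 12.
Augment Depot→HubC→Jct2→Port: bottleneck 4, flow now 16.
No augmenting path remains; maximum flow = 16.
By max-flow min-cut, the minimum cut capacity equals the max flow.
In the residual graph, reachable from Depot: {Depot, Y2}.
Min-cut edges: Depot→HubC (7), Depot→HubA (2), Depot→Jct3 (2), Depot→Port (5); capacity 7 + 2 + 2 + 5 = 16.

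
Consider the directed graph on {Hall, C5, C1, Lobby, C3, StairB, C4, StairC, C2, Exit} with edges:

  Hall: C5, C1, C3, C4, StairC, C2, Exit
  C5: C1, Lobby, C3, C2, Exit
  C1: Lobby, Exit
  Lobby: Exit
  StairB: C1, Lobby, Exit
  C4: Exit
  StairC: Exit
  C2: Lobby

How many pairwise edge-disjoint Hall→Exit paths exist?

6

Assign every edge capacity 1; by Menger, the answer equals the max flow.
Path Hall→Exit (+1); total 1.
Path Hall→C5→Exit (+1); total 2.
Path Hall→C1→Exit (+1); total 3.
Path Hall→C4→Exit (+1); total 4.
Path Hall→StairC→Exit (+1); total 5.
Path Hall→C2→Lobby→Exit (+1); total 6.
No residual Hall→Exit path; max flow = 6.
Certifying cut of size 6: {Hall→C1, Hall→C2, Hall→C4, Hall→C5, Hall→Exit, Hall→StairC}.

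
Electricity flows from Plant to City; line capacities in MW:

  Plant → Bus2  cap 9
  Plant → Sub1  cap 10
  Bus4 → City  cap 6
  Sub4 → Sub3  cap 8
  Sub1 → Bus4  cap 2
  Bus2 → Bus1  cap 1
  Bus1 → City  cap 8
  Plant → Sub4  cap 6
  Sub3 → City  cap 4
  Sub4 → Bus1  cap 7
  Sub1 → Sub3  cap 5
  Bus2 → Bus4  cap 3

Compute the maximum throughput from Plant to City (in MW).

16

Augment Plant→Sub4→Sub3→City: bottleneck 4, flow now 4.
Augment Plant→Sub4→Bus1→City: bottleneck 2, flow now 6.
Augment Plant→Bus2→Bus4→City: bottleneck 3, flow now 9.
Augment Plant→Bus2→Bus1→City: bottleneck 1, flow now 10.
Augment Plant→Sub1→Bus4→City: bottleneck 2, flow now 12.
Augment Plant→Sub1→Sub3→Sub4→Bus1→City: bottleneck 4, flow now 16. (uses reverse residual edge)
No augmenting path remains; maximum flow = 16.
In the residual graph, reachable from Plant: {Plant, Bus2, Sub1, Sub3}.
Min-cut edges: Plant→Sub4 (6), Bus2→Bus4 (3), Bus2→Bus1 (1), Sub1→Bus4 (2), Sub3→City (4); capacity 6 + 3 + 1 + 2 + 4 = 16.
This cut is saturated, so no flow can exceed 16.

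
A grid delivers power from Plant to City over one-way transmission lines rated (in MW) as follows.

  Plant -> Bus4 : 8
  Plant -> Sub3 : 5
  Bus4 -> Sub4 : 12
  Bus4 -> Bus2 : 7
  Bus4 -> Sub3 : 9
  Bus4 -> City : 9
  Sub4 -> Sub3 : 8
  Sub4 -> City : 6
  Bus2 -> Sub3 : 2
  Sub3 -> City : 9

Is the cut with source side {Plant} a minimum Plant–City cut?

Given cut capacity: 8 + 5 = 13.
Augment Plant→Bus4→City: bottleneck 8, flow now 8.
Augment Plant→Sub3→City: bottleneck 5, flow now 13.
No augmenting path remains; maximum flow = 13.
Cut capacity 13 equals the max flow, so it is a minimum cut.

Yes — it is a minimum cut (capacity 13).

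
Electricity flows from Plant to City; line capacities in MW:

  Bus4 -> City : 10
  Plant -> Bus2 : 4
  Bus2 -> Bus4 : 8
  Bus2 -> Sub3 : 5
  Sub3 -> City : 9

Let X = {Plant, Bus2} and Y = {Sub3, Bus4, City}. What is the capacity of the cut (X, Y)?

Edges leaving {Plant, Bus2}: Bus2→Sub3 (5), Bus2→Bus4 (8).
Cut capacity = 5 + 8 = 13.

13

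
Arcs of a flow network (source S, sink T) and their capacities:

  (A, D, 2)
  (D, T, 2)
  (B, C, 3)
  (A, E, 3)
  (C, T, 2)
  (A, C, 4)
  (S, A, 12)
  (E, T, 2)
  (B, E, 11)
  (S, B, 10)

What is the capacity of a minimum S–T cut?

Augment S→A→C→T: bottleneck 2, flow now 2.
Augment S→A→D→T: bottleneck 2, flow now 4.
Augment S→A→E→T: bottleneck 2, flow now 6.
No augmenting path remains; maximum flow = 6.
By max-flow min-cut, the minimum cut capacity equals the max flow.
In the residual graph, reachable from S: {S, A, B, C, E}.
Min-cut edges: A→D (2), C→T (2), E→T (2); capacity 2 + 2 + 2 = 6.

6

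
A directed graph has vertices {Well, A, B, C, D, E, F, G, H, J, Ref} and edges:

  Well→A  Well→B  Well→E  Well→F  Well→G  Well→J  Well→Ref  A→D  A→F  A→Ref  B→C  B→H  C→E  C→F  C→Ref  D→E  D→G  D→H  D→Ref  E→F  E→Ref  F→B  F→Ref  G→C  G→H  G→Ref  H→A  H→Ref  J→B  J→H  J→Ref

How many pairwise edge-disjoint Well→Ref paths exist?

Assign every edge capacity 1; by Menger, the answer equals the max flow.
Path Well→Ref (+1); total 1.
Path Well→A→Ref (+1); total 2.
Path Well→E→Ref (+1); total 3.
Path Well→F→Ref (+1); total 4.
Path Well→G→Ref (+1); total 5.
Path Well→J→Ref (+1); total 6.
Path Well→B→C→Ref (+1); total 7.
No residual Well→Ref path; max flow = 7.
Certifying cut of size 7: {Well→A, Well→B, Well→E, Well→F, Well→G, Well→J, Well→Ref}.

7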